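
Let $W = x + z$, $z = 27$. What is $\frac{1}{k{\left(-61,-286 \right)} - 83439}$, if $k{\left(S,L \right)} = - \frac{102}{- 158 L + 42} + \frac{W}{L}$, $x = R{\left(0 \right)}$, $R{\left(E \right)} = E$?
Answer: $- \frac{6467890}{539674898901} \approx -1.1985 \cdot 10^{-5}$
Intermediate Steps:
$x = 0$
$W = 27$ ($W = 0 + 27 = 27$)
$k{\left(S,L \right)} = - \frac{102}{42 - 158 L} + \frac{27}{L}$ ($k{\left(S,L \right)} = - \frac{102}{- 158 L + 42} + \frac{27}{L} = - \frac{102}{42 - 158 L} + \frac{27}{L}$)
$\frac{1}{k{\left(-61,-286 \right)} - 83439} = \frac{1}{\frac{21 \left(-27 + 104 \left(-286\right)\right)}{\left(-286\right) \left(-21 + 79 \left(-286\right)\right)} - 83439} = \frac{1}{21 \left(- \frac{1}{286}\right) \frac{1}{-21 - 22594} \left(-27 - 29744\right) - 83439} = \frac{1}{21 \left(- \frac{1}{286}\right) \frac{1}{-22615} \left(-29771\right) - 83439} = \frac{1}{21 \left(- \frac{1}{286}\right) \left(- \frac{1}{22615}\right) \left(-29771\right) - 83439} = \frac{1}{- \frac{625191}{6467890} - 83439} = \frac{1}{- \frac{539674898901}{6467890}} = - \frac{6467890}{539674898901}$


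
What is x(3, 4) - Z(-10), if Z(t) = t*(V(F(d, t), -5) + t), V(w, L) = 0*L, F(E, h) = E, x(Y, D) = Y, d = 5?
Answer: -97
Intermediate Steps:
V(w, L) = 0
Z(t) = t**2 (Z(t) = t*(0 + t) = t*t = t**2)
x(3, 4) - Z(-10) = 3 - 1*(-10)**2 = 3 - 1*100 = 3 - 100 = -97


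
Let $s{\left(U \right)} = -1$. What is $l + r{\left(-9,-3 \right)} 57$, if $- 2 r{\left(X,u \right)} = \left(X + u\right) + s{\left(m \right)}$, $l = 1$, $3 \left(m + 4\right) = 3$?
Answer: $\frac{743}{2} \approx 371.5$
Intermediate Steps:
$m = -3$ ($m = -4 + \frac{1}{3} \cdot 3 = -4 + 1 = -3$)
$r{\left(X,u \right)} = \frac{1}{2} - \frac{X}{2} - \frac{u}{2}$ ($r{\left(X,u \right)} = - \frac{\left(X + u\right) - 1}{2} = - \frac{-1 + X + u}{2} = \frac{1}{2} - \frac{X}{2} - \frac{u}{2}$)
$l + r{\left(-9,-3 \right)} 57 = 1 + \left(\frac{1}{2} - - \frac{9}{2} - - \frac{3}{2}\right) 57 = 1 + \left(\frac{1}{2} + \frac{9}{2} + \frac{3}{2}\right) 57 = 1 + \frac{13}{2} \cdot 57 = 1 + \frac{741}{2} = \frac{743}{2}$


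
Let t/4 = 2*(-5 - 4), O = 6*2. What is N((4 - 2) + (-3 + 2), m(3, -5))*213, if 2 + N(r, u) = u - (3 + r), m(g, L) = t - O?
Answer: -19170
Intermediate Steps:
O = 12
t = -72 (t = 4*(2*(-5 - 4)) = 4*(2*(-9)) = 4*(-18) = -72)
m(g, L) = -84 (m(g, L) = -72 - 1*12 = -72 - 12 = -84)
N(r, u) = -5 + u - r (N(r, u) = -2 + (u - (3 + r)) = -2 + (u + (-3 - r)) = -2 + (-3 + u - r) = -5 + u - r)
N((4 - 2) + (-3 + 2), m(3, -5))*213 = (-5 - 84 - ((4 - 2) + (-3 + 2)))*213 = (-5 - 84 - (2 - 1))*213 = (-5 - 84 - 1*1)*213 = (-5 - 84 - 1)*213 = -90*213 = -19170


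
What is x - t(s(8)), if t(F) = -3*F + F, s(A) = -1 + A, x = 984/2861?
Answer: 41038/2861 ≈ 14.344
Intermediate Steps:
x = 984/2861 (x = 984*(1/2861) = 984/2861 ≈ 0.34394)
t(F) = -2*F
x - t(s(8)) = 984/2861 - (-2)*(-1 + 8) = 984/2861 - (-2)*7 = 984/2861 - 1*(-14) = 984/2861 + 14 = 41038/2861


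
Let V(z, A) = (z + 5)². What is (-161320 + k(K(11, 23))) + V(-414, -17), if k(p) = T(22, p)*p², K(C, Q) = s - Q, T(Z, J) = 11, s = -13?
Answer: 20217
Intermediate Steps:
V(z, A) = (5 + z)²
K(C, Q) = -13 - Q
k(p) = 11*p²
(-161320 + k(K(11, 23))) + V(-414, -17) = (-161320 + 11*(-13 - 1*23)²) + (5 - 414)² = (-161320 + 11*(-13 - 23)²) + (-409)² = (-161320 + 11*(-36)²) + 167281 = (-161320 + 11*1296) + 167281 = (-161320 + 14256) + 167281 = -147064 + 167281 = 20217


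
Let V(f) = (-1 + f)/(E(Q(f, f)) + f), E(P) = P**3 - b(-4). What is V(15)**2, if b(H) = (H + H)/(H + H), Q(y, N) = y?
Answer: 196/11485321 ≈ 1.7065e-5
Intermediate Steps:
b(H) = 1 (b(H) = (2*H)/((2*H)) = (2*H)*(1/(2*H)) = 1)
E(P) = -1 + P**3 (E(P) = P**3 - 1*1 = P**3 - 1 = -1 + P**3)
V(f) = (-1 + f)/(-1 + f + f**3) (V(f) = (-1 + f)/((-1 + f**3) + f) = (-1 + f)/(-1 + f + f**3))
V(15)**2 = ((-1 + 15)/(-1 + 15 + 15**3))**2 = (14/(-1 + 15 + 3375))**2 = (14/3389)**2 = 196/11485321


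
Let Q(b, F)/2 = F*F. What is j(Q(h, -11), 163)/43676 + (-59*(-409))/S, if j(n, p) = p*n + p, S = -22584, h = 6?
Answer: -39853975/246594696 ≈ -0.16162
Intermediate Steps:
Q(b, F) = 2*F² (Q(b, F) = 2*(F*F) = 2*F²)
j(n, p) = p + n*p (j(n, p) = n*p + p = p + n*p)
j(Q(h, -11), 163)/43676 + (-59*(-409))/S = (163*(1 + 2*(-11)²))/43676 - 59*(-409)/(-22584) = (163*(1 + 2*121))*(1/43676) + 24131*(-1/22584) = (163*(1 + 242))*(1/43676) - 24131/22584 = (163*243)*(1/43676) - 24131/22584 = 39609*(1/43676) - 24131/22584 = 39609/43676 - 24131/22584 = -39853975/246594696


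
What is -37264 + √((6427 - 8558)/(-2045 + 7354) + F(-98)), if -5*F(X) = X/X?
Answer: -37264 + 2*I*√105941095/26545 ≈ -37264.0 + 0.7755*I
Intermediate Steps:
F(X) = -⅕ (F(X) = -X/(5*X) = -⅕*1 = -⅕)
-37264 + √((6427 - 8558)/(-2045 + 7354) + F(-98)) = -37264 + √((6427 - 8558)/(-2045 + 7354) - ⅕) = -37264 + √(-2131/5309 - ⅕) = -37264 + √(-15964/26545) = -37264 + 2*I*√105941095/26545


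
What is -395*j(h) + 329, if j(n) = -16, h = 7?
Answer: 6649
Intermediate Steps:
-395*j(h) + 329 = -395*(-16) + 329 = 6320 + 329 = 6649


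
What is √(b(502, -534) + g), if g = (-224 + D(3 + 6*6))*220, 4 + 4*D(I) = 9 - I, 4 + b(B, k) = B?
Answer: 6*I*√1407 ≈ 225.06*I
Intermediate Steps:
b(B, k) = -4 + B
D(I) = 5/4 - I/4 (D(I) = -1 + (9 - I)/4 = -1 + (9/4 - I/4) = 5/4 - I/4)
g = -51150 (g = (-224 + (5/4 - (3 + 6*6)/4))*220 = (-224 + (5/4 - (3 + 36)/4))*220 = (-224 + (5/4 - ¼*39))*220 = (-224 + (5/4 - 39/4))*220 = (-224 - 17/2)*220 = -465/2*220 = -51150)
√(b(502, -534) + g) = √((-4 + 502) - 51150) = √(498 - 51150) = √(-50652) = 6*I*√1407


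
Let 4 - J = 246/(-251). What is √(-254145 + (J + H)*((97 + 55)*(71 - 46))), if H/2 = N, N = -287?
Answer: I*√152236920345/251 ≈ 1554.5*I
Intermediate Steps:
H = -574 (H = 2*(-287) = -574)
J = 1250/251 (J = 4 - 246/(-251) = 4 - 246*(-1)/251 = 4 - 1*(-246/251) = 4 + 246/251 = 1250/251 ≈ 4.9801)
√(-254145 + (J + H)*((97 + 55)*(71 - 46))) = √(-254145 + (1250/251 - 574)*((97 + 55)*(71 - 46))) = √(-254145 - 21709248*25/251) = √(-254145 - 142824/251*3800) = √(-254145 - 542731200/251) = √(-606521595/251) = I*√152236920345/251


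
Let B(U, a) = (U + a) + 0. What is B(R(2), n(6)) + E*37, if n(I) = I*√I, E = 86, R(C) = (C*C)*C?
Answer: 3190 + 6*√6 ≈ 3204.7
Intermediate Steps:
R(C) = C³ (R(C) = C²*C = C³)
n(I) = I^(3/2)
B(U, a) = U + a
B(R(2), n(6)) + E*37 = (2³ + 6^(3/2)) + 86*37 = (8 + 6*√6) + 3182 = 3190 + 6*√6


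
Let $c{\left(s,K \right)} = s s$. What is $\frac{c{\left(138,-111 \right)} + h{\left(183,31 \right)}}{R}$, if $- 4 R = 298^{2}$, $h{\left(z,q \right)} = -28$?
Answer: $- \frac{19016}{22201} \approx -0.85654$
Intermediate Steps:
$c{\left(s,K \right)} = s^{2}$
$R = -22201$ ($R = - \frac{298^{2}}{4} = \left(- \frac{1}{4}\right) 88804 = -22201$)
$\frac{c{\left(138,-111 \right)} + h{\left(183,31 \right)}}{R} = \frac{138^{2} - 28}{-22201} = \left(19044 - 28\right) \left(- \frac{1}{22201}\right) = 19016 \left(- \frac{1}{22201}\right) = - \frac{19016}{22201}$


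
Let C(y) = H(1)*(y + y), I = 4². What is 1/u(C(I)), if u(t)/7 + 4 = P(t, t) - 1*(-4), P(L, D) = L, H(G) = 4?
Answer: 1/896 ≈ 0.0011161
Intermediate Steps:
I = 16
C(y) = 8*y (C(y) = 4*(y + y) = 4*(2*y) = 8*y)
u(t) = 7*t (u(t) = -28 + 7*(t - 1*(-4)) = -28 + 7*(t + 4) = -28 + 7*(4 + t) = -28 + (28 + 7*t) = 7*t)
1/u(C(I)) = 1/(7*(8*16)) = 1/(7*128) = 1/896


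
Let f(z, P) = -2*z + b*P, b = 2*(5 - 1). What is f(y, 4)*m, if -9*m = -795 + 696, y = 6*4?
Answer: -176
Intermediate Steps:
y = 24
b = 8 (b = 2*4 = 8)
f(z, P) = -2*z + 8*P
m = 11 (m = -(-795 + 696)/9 = -1/9*(-99) = 11)
f(y, 4)*m = (-2*24 + 8*4)*11 = (-48 + 32)*11 = -16*11 = -176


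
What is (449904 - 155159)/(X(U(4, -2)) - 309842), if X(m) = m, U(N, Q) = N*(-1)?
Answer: -294745/309846 ≈ -0.95126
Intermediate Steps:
U(N, Q) = -N
(449904 - 155159)/(X(U(4, -2)) - 309842) = (449904 - 155159)/(-1*4 - 309842) = 294745/(-4 - 309842) = 294745/(-309846) = 294745*(-1/309846) = -294745/309846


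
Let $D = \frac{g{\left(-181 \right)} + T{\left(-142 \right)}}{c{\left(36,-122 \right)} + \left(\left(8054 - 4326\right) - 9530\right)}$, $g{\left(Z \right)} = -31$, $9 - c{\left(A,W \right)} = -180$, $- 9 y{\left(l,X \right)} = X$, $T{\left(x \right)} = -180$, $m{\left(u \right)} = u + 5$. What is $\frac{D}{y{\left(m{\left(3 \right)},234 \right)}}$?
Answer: $- \frac{211}{145938} \approx -0.0014458$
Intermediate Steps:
$m{\left(u \right)} = 5 + u$
$y{\left(l,X \right)} = - \frac{X}{9}$
$c{\left(A,W \right)} = 189$ ($c{\left(A,W \right)} = 9 - -180 = 9 + 180 = 189$)
$D = \frac{211}{5613}$ ($D = \frac{-31 - 180}{189 + \left(\left(8054 - 4326\right) - 9530\right)} = - \frac{211}{189 + \left(3728 - 9530\right)} = - \frac{211}{189 - 5802} = - \frac{211}{-5613} = \left(-211\right) \left(- \frac{1}{5613}\right) = \frac{211}{5613} \approx 0.037591$)
$\frac{D}{y{\left(m{\left(3 \right)},234 \right)}} = \frac{211}{5613 \left(\left(- \frac{1}{9}\right) 234\right)} = \frac{211}{5613 \left(-26\right)} = \frac{211}{5613} \left(- \frac{1}{26}\right) = - \frac{211}{145938}$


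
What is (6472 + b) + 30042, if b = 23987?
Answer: 60501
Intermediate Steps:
(6472 + b) + 30042 = (6472 + 23987) + 30042 = 30459 + 30042 = 60501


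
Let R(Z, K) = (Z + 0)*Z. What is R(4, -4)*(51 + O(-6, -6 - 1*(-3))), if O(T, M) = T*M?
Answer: 1104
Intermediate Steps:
O(T, M) = M*T
R(Z, K) = Z² (R(Z, K) = Z*Z = Z²)
R(4, -4)*(51 + O(-6, -6 - 1*(-3))) = 4²*(51 + (-6 - 1*(-3))*(-6)) = 16*(51 + (-6 + 3)*(-6)) = 16*(51 - 3*(-6)) = 16*(51 + 18) = 16*69 = 1104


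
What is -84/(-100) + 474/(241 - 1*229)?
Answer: 2017/50 ≈ 40.340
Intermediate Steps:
-84/(-100) + 474/(241 - 1*229) = -84*(-1/100) + 474/(241 - 229) = 21/25 + 474/12 = 21/25 + 474*(1/12) = 21/25 + 79/2 = 2017/50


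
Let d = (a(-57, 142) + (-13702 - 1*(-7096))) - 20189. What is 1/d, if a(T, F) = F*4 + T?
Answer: -1/26284 ≈ -3.8046e-5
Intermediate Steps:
a(T, F) = T + 4*F (a(T, F) = 4*F + T = T + 4*F)
d = -26284 (d = ((-57 + 4*142) + (-13702 - 1*(-7096))) - 20189 = ((-57 + 568) + (-13702 + 7096)) - 20189 = (511 - 6606) - 20189 = -6095 - 20189 = -26284)
1/d = 1/(-26284) = -1/26284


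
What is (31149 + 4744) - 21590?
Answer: 14303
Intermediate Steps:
(31149 + 4744) - 21590 = 35893 - 21590 = 14303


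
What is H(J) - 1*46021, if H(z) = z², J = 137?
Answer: -27252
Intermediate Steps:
H(J) - 1*46021 = 137² - 1*46021 = 18769 - 46021 = -27252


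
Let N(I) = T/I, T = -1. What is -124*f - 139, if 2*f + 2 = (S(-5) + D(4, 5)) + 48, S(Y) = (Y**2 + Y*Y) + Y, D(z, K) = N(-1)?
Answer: -5843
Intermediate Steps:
N(I) = -1/I
D(z, K) = 1 (D(z, K) = -1/(-1) = -1*(-1) = 1)
S(Y) = Y + 2*Y**2 (S(Y) = (Y**2 + Y**2) + Y = 2*Y**2 + Y = Y + 2*Y**2)
f = 46 (f = -1 + ((-5*(1 + 2*(-5)) + 1) + 48)/2 = -1 + ((-5*(1 - 10) + 1) + 48)/2 = -1 + ((-5*(-9) + 1) + 48)/2 = -1 + ((45 + 1) + 48)/2 = -1 + (46 + 48)/2 = -1 + (1/2)*94 = -1 + 47 = 46)
-124*f - 139 = -124*46 - 139 = -5704 - 139 = -5843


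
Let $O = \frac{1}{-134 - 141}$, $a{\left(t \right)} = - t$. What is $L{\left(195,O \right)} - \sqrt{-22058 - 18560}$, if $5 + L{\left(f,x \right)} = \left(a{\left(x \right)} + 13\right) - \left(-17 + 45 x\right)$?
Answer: $\frac{6921}{275} - i \sqrt{40618} \approx 25.167 - 201.54 i$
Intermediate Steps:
$O = - \frac{1}{275}$ ($O = \frac{1}{-275} = - \frac{1}{275} \approx -0.0036364$)
$L{\left(f,x \right)} = 25 - 46 x$ ($L{\left(f,x \right)} = -5 - \left(-30 + 46 x\right) = 25 - 46 x$)
$L{\left(195,O \right)} - \sqrt{-22058 - 18560} = \left(25 - - \frac{46}{275}\right) - \sqrt{-22058 - 18560} = \left(25 + \frac{46}{275}\right) - \sqrt{-40618} = \frac{6921}{275} - i \sqrt{40618}$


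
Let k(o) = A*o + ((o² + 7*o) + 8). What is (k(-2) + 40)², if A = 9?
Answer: 400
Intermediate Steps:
k(o) = 8 + o² + 16*o (k(o) = 9*o + ((o² + 7*o) + 8) = 9*o + (8 + o² + 7*o) = 8 + o² + 16*o)
(k(-2) + 40)² = ((8 + (-2)² + 16*(-2)) + 40)² = ((8 + 4 - 32) + 40)² = (-20 + 40)² = 20² = 400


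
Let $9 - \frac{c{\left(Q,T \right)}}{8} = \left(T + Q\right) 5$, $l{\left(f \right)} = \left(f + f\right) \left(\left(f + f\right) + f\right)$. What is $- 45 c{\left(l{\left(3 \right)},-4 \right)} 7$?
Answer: $607320$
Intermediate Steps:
$l{\left(f \right)} = 6 f^{2}$ ($l{\left(f \right)} = 2 f \left(2 f + f\right) = 2 f 3 f = 6 f^{2}$)
$c{\left(Q,T \right)} = 72 - 40 Q - 40 T$ ($c{\left(Q,T \right)} = 72 - 8 \left(T + Q\right) 5 = 72 - 8 \left(Q + T\right) 5 = 72 - 8 \left(5 Q + 5 T\right) = 72 - \left(40 Q + 40 T\right) = 72 - 40 Q - 40 T$)
$- 45 c{\left(l{\left(3 \right)},-4 \right)} 7 = - 45 \left(72 - 40 \cdot 6 \cdot 3^{2} - -160\right) 7 = - 45 \left(72 - 40 \cdot 6 \cdot 9 + 160\right) 7 = - 45 \left(72 - 2160 + 160\right) 7 = \left(-45\right) \left(-1928\right) 7 = 86760 \cdot 7 = 607320$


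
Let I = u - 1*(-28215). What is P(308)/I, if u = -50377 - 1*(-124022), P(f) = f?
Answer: 7/2315 ≈ 0.0030238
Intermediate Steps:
u = 73645 (u = -50377 + 124022 = 73645)
I = 101860 (I = 73645 - 1*(-28215) = 73645 + 28215 = 101860)
P(308)/I = 308/101860 = 308*(1/101860) = 7/2315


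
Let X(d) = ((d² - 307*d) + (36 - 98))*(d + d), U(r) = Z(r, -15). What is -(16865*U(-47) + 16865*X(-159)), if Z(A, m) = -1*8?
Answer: 397038933160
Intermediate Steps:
Z(A, m) = -8
U(r) = -8
X(d) = 2*d*(-62 + d² - 307*d) (X(d) = ((d² - 307*d) - 62)*(2*d) = (-62 + d² - 307*d)*(2*d) = 2*d*(-62 + d² - 307*d))
-(16865*U(-47) + 16865*X(-159)) = -16865/(1/(2*(-159)*(-62 + (-159)² - 307*(-159)) - 8)) = -16865/(1/(2*(-159)*(-62 + 25281 + 48813) - 8)) = -16865/(1/(2*(-159)*74032 - 8)) = -16865/(1/(-23542176 - 8)) = -16865/(1/(-23542184)) = -16865/(-1/23542184) = -16865*(-23542184) = 397038933160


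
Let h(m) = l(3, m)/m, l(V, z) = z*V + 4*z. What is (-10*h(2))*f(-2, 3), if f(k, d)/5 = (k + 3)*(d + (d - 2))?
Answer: -1400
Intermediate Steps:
l(V, z) = 4*z + V*z (l(V, z) = V*z + 4*z = 4*z + V*z)
h(m) = 7 (h(m) = (m*(4 + 3))/m = (m*7)/m = (7*m)/m = 7)
f(k, d) = 5*(-2 + 2*d)*(3 + k) (f(k, d) = 5*((k + 3)*(d + (d - 2))) = 5*((3 + k)*(d + (-2 + d))) = 5*((3 + k)*(-2 + 2*d)) = 5*((-2 + 2*d)*(3 + k)) = 5*(-2 + 2*d)*(3 + k))
(-10*h(2))*f(-2, 3) = (-10*7)*(-30 - 10*(-2) + 30*3 + 10*3*(-2)) = -70*(-30 + 20 + 90 - 60) = -70*20 = -1400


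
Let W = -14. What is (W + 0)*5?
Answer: -70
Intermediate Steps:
(W + 0)*5 = (-14 + 0)*5 = -14*5 = -70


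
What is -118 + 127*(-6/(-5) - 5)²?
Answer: 42897/25 ≈ 1715.9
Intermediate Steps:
-118 + 127*(-6/(-5) - 5)² = -118 + 127*(-6*(-⅕) - 5)² = -118 + 127*(6/5 - 5)² = -118 + 127*(-19/5)² = -118 + 127*(361/25) = -118 + 45847/25 = 42897/25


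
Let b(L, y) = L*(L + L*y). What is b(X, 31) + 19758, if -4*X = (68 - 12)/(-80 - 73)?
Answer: 462521294/23409 ≈ 19758.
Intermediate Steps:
X = 14/153 (X = -(68 - 12)/(4*(-80 - 73)) = -14/(-153) = -14*(-1)/153 = -¼*(-56/153) = 14/153 ≈ 0.091503)
b(X, 31) + 19758 = (14/153)²*(1 + 31) + 19758 = (196/23409)*32 + 19758 = 6272/23409 + 19758 = 462521294/23409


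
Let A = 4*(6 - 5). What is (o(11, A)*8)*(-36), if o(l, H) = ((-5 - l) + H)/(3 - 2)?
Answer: 3456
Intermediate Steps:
A = 4 (A = 4*1 = 4)
o(l, H) = -5 + H - l (o(l, H) = (-5 + H - l)/1 = (-5 + H - l)*1 = -5 + H - l)
(o(11, A)*8)*(-36) = ((-5 + 4 - 1*11)*8)*(-36) = ((-5 + 4 - 11)*8)*(-36) = -12*8*(-36) = -96*(-36) = 3456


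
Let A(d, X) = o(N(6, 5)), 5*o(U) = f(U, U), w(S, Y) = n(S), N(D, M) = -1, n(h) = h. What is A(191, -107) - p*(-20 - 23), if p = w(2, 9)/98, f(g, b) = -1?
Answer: 166/245 ≈ 0.67755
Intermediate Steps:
w(S, Y) = S
o(U) = -1/5 (o(U) = (1/5)*(-1) = -1/5)
p = 1/49 (p = 2/98 = 2*(1/98) = 1/49 ≈ 0.020408)
A(d, X) = -1/5
A(191, -107) - p*(-20 - 23) = -1/5 - (-20 - 23)/49 = -1/5 - (-43)/49 = -1/5 - 1*(-43/49) = -1/5 + 43/49 = 166/245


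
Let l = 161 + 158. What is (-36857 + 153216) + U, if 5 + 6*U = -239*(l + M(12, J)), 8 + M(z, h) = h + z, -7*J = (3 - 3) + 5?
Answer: 4347859/42 ≈ 1.0352e+5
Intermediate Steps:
l = 319
J = -5/7 (J = -((3 - 3) + 5)/7 = -(0 + 5)/7 = -⅐*5 = -5/7 ≈ -0.71429)
M(z, h) = -8 + h + z (M(z, h) = -8 + (h + z) = -8 + h + z)
U = -539219/42 (U = -⅚ + (-239*(319 + (-8 - 5/7 + 12)))/6 = -⅚ + (-239*(319 + 23/7))/6 = -⅚ + (-239*2256/7)/6 = -⅚ + (⅙)*(-539184/7) = -⅚ - 89864/7 = -539219/42 ≈ -12839.)
(-36857 + 153216) + U = (-36857 + 153216) - 539219/42 = 116359 - 539219/42 = 4347859/42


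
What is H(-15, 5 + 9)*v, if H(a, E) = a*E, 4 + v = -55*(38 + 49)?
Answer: 1005690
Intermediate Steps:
v = -4789 (v = -4 - 55*(38 + 49) = -4 - 55*87 = -4 - 4785 = -4789)
H(a, E) = E*a
H(-15, 5 + 9)*v = ((5 + 9)*(-15))*(-4789) = (14*(-15))*(-4789) = -210*(-4789) = 1005690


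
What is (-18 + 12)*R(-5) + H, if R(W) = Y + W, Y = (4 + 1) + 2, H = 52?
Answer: 40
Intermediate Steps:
Y = 7 (Y = 5 + 2 = 7)
R(W) = 7 + W
(-18 + 12)*R(-5) + H = (-18 + 12)*(7 - 5) + 52 = -6*2 + 52 = -12 + 52 = 40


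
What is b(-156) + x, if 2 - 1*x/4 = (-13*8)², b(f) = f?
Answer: -43412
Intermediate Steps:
x = -43256 (x = 8 - 4*(-13*8)² = 8 - 4*(-104)² = 8 - 4*10816 = 8 - 43264 = -43256)
b(-156) + x = -156 - 43256 = -43412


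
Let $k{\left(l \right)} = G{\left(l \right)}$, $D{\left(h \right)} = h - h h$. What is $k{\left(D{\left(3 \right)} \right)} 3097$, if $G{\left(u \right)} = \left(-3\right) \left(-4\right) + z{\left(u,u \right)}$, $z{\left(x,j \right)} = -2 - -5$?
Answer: $46455$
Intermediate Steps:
$D{\left(h \right)} = h - h^{2}$
$z{\left(x,j \right)} = 3$ ($z{\left(x,j \right)} = -2 + 5 = 3$)
$G{\left(u \right)} = 15$ ($G{\left(u \right)} = \left(-3\right) \left(-4\right) + 3 = 12 + 3 = 15$)
$k{\left(l \right)} = 15$
$k{\left(D{\left(3 \right)} \right)} 3097 = 15 \cdot 3097 = 46455$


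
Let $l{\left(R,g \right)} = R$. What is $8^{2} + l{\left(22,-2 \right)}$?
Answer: $86$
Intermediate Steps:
$8^{2} + l{\left(22,-2 \right)} = 8^{2} + 22 = 64 + 22 = 86$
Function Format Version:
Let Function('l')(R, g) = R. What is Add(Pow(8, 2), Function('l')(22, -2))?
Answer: 86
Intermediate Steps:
Add(Pow(8, 2), Function('l')(22, -2)) = Add(Pow(8, 2), 22) = Add(64, 22) = 86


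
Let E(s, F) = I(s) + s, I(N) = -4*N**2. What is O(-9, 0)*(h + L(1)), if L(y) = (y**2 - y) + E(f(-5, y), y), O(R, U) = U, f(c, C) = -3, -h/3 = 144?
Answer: 0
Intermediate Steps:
h = -432 (h = -3*144 = -432)
E(s, F) = s - 4*s**2 (E(s, F) = -4*s**2 + s = s - 4*s**2)
L(y) = -39 + y**2 - y (L(y) = (y**2 - y) - 3*(1 - 4*(-3)) = (y**2 - y) - 3*(1 + 12) = (y**2 - y) - 3*13 = (y**2 - y) - 39 = -39 + y**2 - y)
O(-9, 0)*(h + L(1)) = 0*(-432 + (-39 + 1**2 - 1*1)) = 0*(-432 + (-39 + 1 - 1)) = 0*(-432 - 39) = 0*(-471) = 0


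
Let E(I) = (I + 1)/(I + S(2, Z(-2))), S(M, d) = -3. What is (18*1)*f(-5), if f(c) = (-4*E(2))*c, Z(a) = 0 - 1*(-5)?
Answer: -1080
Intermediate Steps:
Z(a) = 5 (Z(a) = 0 + 5 = 5)
E(I) = (1 + I)/(-3 + I) (E(I) = (I + 1)/(I - 3) = (1 + I)/(-3 + I))
f(c) = 12*c (f(c) = (-4*(1 + 2)/(-3 + 2))*c = (-4*3/(-1))*c = (-(-4)*3)*c = (-4*(-3))*c = 12*c)
(18*1)*f(-5) = (18*1)*(12*(-5)) = 18*(-60) = -1080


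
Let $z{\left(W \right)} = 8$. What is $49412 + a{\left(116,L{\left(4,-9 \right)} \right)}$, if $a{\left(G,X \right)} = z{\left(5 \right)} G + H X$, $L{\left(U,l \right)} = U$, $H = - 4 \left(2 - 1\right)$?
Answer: $50324$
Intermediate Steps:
$H = -4$ ($H = \left(-4\right) 1 = -4$)
$a{\left(G,X \right)} = - 4 X + 8 G$ ($a{\left(G,X \right)} = 8 G - 4 X = - 4 X + 8 G$)
$49412 + a{\left(116,L{\left(4,-9 \right)} \right)} = 49412 + \left(\left(-4\right) 4 + 8 \cdot 116\right) = 49412 + \left(-16 + 928\right) = 49412 + 912 = 50324$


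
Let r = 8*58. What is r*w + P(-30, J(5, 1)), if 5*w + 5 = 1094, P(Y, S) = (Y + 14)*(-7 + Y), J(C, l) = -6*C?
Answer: 508256/5 ≈ 1.0165e+5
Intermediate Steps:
P(Y, S) = (-7 + Y)*(14 + Y) (P(Y, S) = (14 + Y)*(-7 + Y) = (-7 + Y)*(14 + Y))
w = 1089/5 (w = -1 + (⅕)*1094 = -1 + 1094/5 = 1089/5 ≈ 217.80)
r = 464
r*w + P(-30, J(5, 1)) = 464*(1089/5) + (-98 + (-30)² + 7*(-30)) = 505296/5 + (-98 + 900 - 210) = 505296/5 + 592 = 508256/5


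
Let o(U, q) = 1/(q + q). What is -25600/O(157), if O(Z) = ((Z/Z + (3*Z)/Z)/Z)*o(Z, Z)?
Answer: -315507200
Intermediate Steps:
o(U, q) = 1/(2*q)
O(Z) = 2/Z**2 (O(Z) = ((Z/Z + (3*Z)/Z)/Z)*(1/(2*Z)) = ((1 + 3)/Z)*(1/(2*Z)) = (4/Z)*(1/(2*Z)) = 2/Z**2)
-25600/O(157) = -25600/(2/157**2) = -25600/(2*(1/24649)) = -25600/2/24649 = -25600*24649/2 = -315507200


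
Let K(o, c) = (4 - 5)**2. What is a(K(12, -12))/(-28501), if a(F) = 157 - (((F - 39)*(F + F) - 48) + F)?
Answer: -280/28501 ≈ -0.0098242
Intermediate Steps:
K(o, c) = 1 (K(o, c) = (-1)**2 = 1)
a(F) = 205 - F - 2*F*(-39 + F) (a(F) = 157 - (((-39 + F)*(2*F) - 48) + F) = 157 - ((2*F*(-39 + F) - 48) + F) = 157 - ((-48 + 2*F*(-39 + F)) + F) = 157 - (-48 + F + 2*F*(-39 + F)) = 157 + (48 - F - 2*F*(-39 + F)) = 205 - F - 2*F*(-39 + F))
a(K(12, -12))/(-28501) = (205 - 2*1**2 + 77*1)/(-28501) = (205 - 2*1 + 77)*(-1/28501) = (205 - 2 + 77)*(-1/28501) = 280*(-1/28501) = -280/28501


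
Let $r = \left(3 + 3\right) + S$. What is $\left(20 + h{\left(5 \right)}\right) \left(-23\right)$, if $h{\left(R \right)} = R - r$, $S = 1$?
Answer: $-414$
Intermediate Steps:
$r = 7$ ($r = \left(3 + 3\right) + 1 = 6 + 1 = 7$)
$h{\left(R \right)} = -7 + R$ ($h{\left(R \right)} = R - 7 = -7 + R$)
$\left(20 + h{\left(5 \right)}\right) \left(-23\right) = \left(20 + \left(-7 + 5\right)\right) \left(-23\right) = \left(20 - 2\right) \left(-23\right) = 18 \left(-23\right) = -414$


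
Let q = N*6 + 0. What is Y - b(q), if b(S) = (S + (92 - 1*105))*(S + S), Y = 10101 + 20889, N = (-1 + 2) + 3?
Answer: 30462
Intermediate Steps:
N = 4 (N = 1 + 3 = 4)
Y = 30990
q = 24 (q = 4*6 + 0 = 24 + 0 = 24)
b(S) = 2*S*(-13 + S) (b(S) = (S + (92 - 105))*(2*S) = (S - 13)*(2*S) = (-13 + S)*(2*S) = 2*S*(-13 + S))
Y - b(q) = 30990 - 2*24*(-13 + 24) = 30990 - 2*24*11 = 30990 - 1*528 = 30990 - 528 = 30462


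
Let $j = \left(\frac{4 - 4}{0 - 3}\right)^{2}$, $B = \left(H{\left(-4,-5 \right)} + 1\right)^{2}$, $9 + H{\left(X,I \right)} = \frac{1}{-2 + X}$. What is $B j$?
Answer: $0$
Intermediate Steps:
$H{\left(X,I \right)} = -9 + \frac{1}{-2 + X}$
$B = \frac{2401}{36}$ ($B = \left(\frac{19 - -36}{-2 - 4} + 1\right)^{2} = \left(\frac{19 + 36}{-6} + 1\right)^{2} = \left(\left(- \frac{1}{6}\right) 55 + 1\right)^{2} = \left(- \frac{55}{6} + 1\right)^{2} = \left(- \frac{49}{6}\right)^{2} = \frac{2401}{36} \approx 66.694$)
$j = 0$ ($j = \left(\frac{0}{-3}\right)^{2} = \left(0 \left(- \frac{1}{3}\right)\right)^{2} = 0^{2} = 0$)
$B j = \frac{2401}{36} \cdot 0 = 0$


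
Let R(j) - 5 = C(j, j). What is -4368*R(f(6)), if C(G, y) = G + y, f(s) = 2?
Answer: -39312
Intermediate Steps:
R(j) = 5 + 2*j (R(j) = 5 + (j + j) = 5 + 2*j)
-4368*R(f(6)) = -4368*(5 + 2*2) = -4368*(5 + 4) = -4368*9 = -39312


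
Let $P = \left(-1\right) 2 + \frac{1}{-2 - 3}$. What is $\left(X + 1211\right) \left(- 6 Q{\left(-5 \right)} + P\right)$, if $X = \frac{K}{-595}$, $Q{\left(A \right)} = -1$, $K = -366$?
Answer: $\frac{13697309}{2975} \approx 4604.1$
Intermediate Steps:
$X = \frac{366}{595}$ ($X = - \frac{366}{-595} = \left(-366\right) \left(- \frac{1}{595}\right) = \frac{366}{595} \approx 0.61513$)
$P = - \frac{11}{5}$ ($P = -2 + \frac{1}{-5} = -2 - \frac{1}{5} = - \frac{11}{5} \approx -2.2$)
$\left(X + 1211\right) \left(- 6 Q{\left(-5 \right)} + P\right) = \left(\frac{366}{595} + 1211\right) \left(\left(-6\right) \left(-1\right) - \frac{11}{5}\right) = \frac{720911 \left(6 - \frac{11}{5}\right)}{595} = \frac{720911}{595} \cdot \frac{19}{5} = \frac{13697309}{2975}$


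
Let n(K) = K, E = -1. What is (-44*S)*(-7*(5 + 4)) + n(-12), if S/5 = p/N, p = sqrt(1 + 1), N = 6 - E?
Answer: -12 + 1980*sqrt(2) ≈ 2788.1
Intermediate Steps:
N = 7 (N = 6 - 1*(-1) = 6 + 1 = 7)
p = sqrt(2) ≈ 1.4142
S = 5*sqrt(2)/7 (S = 5*(sqrt(2)/7) = 5*sqrt(2)/7 ≈ 1.0102)
(-44*S)*(-7*(5 + 4)) + n(-12) = (-220*sqrt(2)/7)*(-7*(5 + 4)) - 12 = (-220*sqrt(2)/7)*(-7*9) - 12 = -220*sqrt(2)/7*(-63) - 12 = 1980*sqrt(2) - 12 = -12 + 1980*sqrt(2)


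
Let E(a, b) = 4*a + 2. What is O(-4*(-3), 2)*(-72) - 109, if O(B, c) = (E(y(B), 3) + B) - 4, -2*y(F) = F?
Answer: 899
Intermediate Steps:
y(F) = -F/2
E(a, b) = 2 + 4*a
O(B, c) = -2 - B (O(B, c) = ((2 + 4*(-B/2)) + B) - 4 = ((2 - 2*B) + B) - 4 = (2 - B) - 4 = -2 - B)
O(-4*(-3), 2)*(-72) - 109 = (-2 - (-4)*(-3))*(-72) - 109 = (-2 - 1*12)*(-72) - 109 = (-2 - 12)*(-72) - 109 = -14*(-72) - 109 = 1008 - 109 = 899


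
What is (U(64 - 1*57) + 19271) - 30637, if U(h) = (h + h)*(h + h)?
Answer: -11170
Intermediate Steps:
U(h) = 4*h² (U(h) = (2*h)*(2*h) = 4*h²)
(U(64 - 1*57) + 19271) - 30637 = (4*(64 - 1*57)² + 19271) - 30637 = (4*(64 - 57)² + 19271) - 30637 = (4*7² + 19271) - 30637 = (4*49 + 19271) - 30637 = (196 + 19271) - 30637 = 19467 - 30637 = -11170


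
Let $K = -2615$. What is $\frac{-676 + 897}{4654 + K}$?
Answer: $\frac{221}{2039} \approx 0.10839$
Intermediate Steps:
$\frac{-676 + 897}{4654 + K} = \frac{-676 + 897}{4654 - 2615} = \frac{221}{2039}$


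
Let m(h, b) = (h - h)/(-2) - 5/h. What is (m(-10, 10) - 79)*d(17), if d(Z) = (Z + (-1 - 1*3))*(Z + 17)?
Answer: -34697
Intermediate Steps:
m(h, b) = -5/h (m(h, b) = 0*(-1/2) - 5/h = 0 - 5/h = -5/h)
d(Z) = (-4 + Z)*(17 + Z) (d(Z) = (Z + (-1 - 3))*(17 + Z) = (Z - 4)*(17 + Z) = (-4 + Z)*(17 + Z))
(m(-10, 10) - 79)*d(17) = (-5/(-10) - 79)*(-68 + 17**2 + 13*17) = (-5*(-1/10) - 79)*(-68 + 289 + 221) = (1/2 - 79)*442 = -157/2*442 = -34697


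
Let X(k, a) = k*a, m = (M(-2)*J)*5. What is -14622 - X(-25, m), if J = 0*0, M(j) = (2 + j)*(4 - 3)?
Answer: -14622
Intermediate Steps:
M(j) = 2 + j (M(j) = (2 + j)*1 = 2 + j)
J = 0
m = 0 (m = ((2 - 2)*0)*5 = (0*0)*5 = 0*5 = 0)
X(k, a) = a*k
-14622 - X(-25, m) = -14622 - 0*(-25) = -14622 - 1*0 = -14622 + 0 = -14622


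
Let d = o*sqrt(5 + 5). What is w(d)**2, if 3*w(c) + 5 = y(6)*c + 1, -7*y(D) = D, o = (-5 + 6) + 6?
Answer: 376/9 + 16*sqrt(10)/3 ≈ 58.643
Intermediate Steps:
o = 7 (o = 1 + 6 = 7)
y(D) = -D/7
d = 7*sqrt(10) (d = 7*sqrt(5 + 5) = 7*sqrt(10) ≈ 22.136)
w(c) = -4/3 - 2*c/7 (w(c) = -5/3 + ((-1/7*6)*c + 1)/3 = -5/3 + (-6*c/7 + 1)/3 = -5/3 + (1 - 6*c/7)/3 = -5/3 + (1/3 - 2*c/7) = -4/3 - 2*c/7)
w(d)**2 = (-4/3 - 2*sqrt(10))**2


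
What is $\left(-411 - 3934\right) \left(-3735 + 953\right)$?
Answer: $12087790$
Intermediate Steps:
$\left(-411 - 3934\right) \left(-3735 + 953\right) = \left(-4345\right) \left(-2782\right) = 12087790$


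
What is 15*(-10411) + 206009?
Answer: 49844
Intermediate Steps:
15*(-10411) + 206009 = -156165 + 206009 = 49844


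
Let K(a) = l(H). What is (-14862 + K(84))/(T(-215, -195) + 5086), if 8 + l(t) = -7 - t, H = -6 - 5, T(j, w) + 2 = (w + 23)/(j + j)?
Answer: -37165/12711 ≈ -2.9238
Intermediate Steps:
T(j, w) = -2 + (23 + w)/(2*j) (T(j, w) = -2 + (w + 23)/(j + j) = -2 + (23 + w)/((2*j)) = -2 + (23 + w)*(1/(2*j)) = -2 + (23 + w)/(2*j))
H = -11
l(t) = -15 - t (l(t) = -8 + (-7 - t) = -15 - t)
K(a) = -4 (K(a) = -15 - 1*(-11) = -15 + 11 = -4)
(-14862 + K(84))/(T(-215, -195) + 5086) = (-14862 - 4)/((1/2)*(23 - 195 - 4*(-215))/(-215) + 5086) = -14866/((1/2)*(-1/215)*(23 - 195 + 860) + 5086) = -14866/((1/2)*(-1/215)*688 + 5086) = -14866/(-8/5 + 5086) = -14866/25422/5 = -14866*5/25422 = -37165/12711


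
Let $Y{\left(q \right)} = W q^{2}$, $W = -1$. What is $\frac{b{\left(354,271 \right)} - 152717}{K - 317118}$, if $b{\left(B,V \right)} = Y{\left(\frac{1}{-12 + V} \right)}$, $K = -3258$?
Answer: $\frac{1707401513}{3581857076} \approx 0.47668$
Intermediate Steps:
$Y{\left(q \right)} = - q^{2}$
$b{\left(B,V \right)} = - \frac{1}{\left(-12 + V\right)^{2}}$ ($b{\left(B,V \right)} = - \left(\frac{1}{-12 + V}\right)^{2} = - \frac{1}{\left(-12 + V\right)^{2}}$)
$\frac{b{\left(354,271 \right)} - 152717}{K - 317118} = \frac{- \frac{1}{\left(-12 + 271\right)^{2}} - 152717}{-3258 - 317118} = \frac{- \frac{1}{67081} - 152717}{-320376} = \left(\left(-1\right) \frac{1}{67081} - 152717\right) \left(- \frac{1}{320376}\right) = \left(- \frac{1}{67081} - 152717\right) \left(- \frac{1}{320376}\right) = \left(- \frac{10244409078}{67081}\right) \left(- \frac{1}{320376}\right) = \frac{1707401513}{3581857076}$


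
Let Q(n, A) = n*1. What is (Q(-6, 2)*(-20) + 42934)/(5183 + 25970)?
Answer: 43054/31153 ≈ 1.3820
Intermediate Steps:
Q(n, A) = n
(Q(-6, 2)*(-20) + 42934)/(5183 + 25970) = (-6*(-20) + 42934)/(5183 + 25970) = (120 + 42934)/31153 = 43054*(1/31153) = 43054/31153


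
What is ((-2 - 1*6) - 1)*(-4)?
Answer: 36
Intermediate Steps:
((-2 - 1*6) - 1)*(-4) = ((-2 - 6) - 1)*(-4) = (-8 - 1)*(-4) = -9*(-4) = 36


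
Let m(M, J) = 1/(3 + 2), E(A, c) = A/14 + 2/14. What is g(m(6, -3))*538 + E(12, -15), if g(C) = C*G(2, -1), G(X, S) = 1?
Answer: 543/5 ≈ 108.60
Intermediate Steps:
E(A, c) = ⅐ + A/14 (E(A, c) = A*(1/14) + 2*(1/14) = A/14 + ⅐ = ⅐ + A/14)
m(M, J) = ⅕ (m(M, J) = 1/5 = ⅕)
g(C) = C (g(C) = C*1 = C)
g(m(6, -3))*538 + E(12, -15) = (⅕)*538 + (⅐ + (1/14)*12) = 538/5 + (⅐ + 6/7) = 538/5 + 1 = 543/5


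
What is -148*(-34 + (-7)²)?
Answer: -2220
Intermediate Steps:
-148*(-34 + (-7)²) = -148*(-34 + 49) = -148*15 = -2220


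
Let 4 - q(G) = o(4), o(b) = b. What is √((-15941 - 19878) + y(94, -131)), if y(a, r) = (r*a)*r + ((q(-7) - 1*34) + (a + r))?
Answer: 2*√394311 ≈ 1255.9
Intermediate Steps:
q(G) = 0 (q(G) = 4 - 1*4 = 4 - 4 = 0)
y(a, r) = -34 + a + r + a*r² (y(a, r) = (r*a)*r + ((0 - 1*34) + (a + r)) = (a*r)*r + ((0 - 34) + (a + r)) = a*r² + (-34 + (a + r)) = a*r² + (-34 + a + r) = -34 + a + r + a*r²)
√((-15941 - 19878) + y(94, -131)) = √((-15941 - 19878) + (-34 + 94 - 131 + 94*(-131)²)) = √(-35819 + (-34 + 94 - 131 + 94*17161)) = √(-35819 + (-34 + 94 - 131 + 1613134)) = √(-35819 + 1613063) = √1577244 = 2*√394311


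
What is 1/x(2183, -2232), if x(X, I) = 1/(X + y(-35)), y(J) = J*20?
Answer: 1483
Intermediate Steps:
y(J) = 20*J
x(X, I) = 1/(-700 + X) (x(X, I) = 1/(X + 20*(-35)) = 1/(X - 700) = 1/(-700 + X))
1/x(2183, -2232) = 1/(1/(-700 + 2183)) = 1/(1/1483) = 1483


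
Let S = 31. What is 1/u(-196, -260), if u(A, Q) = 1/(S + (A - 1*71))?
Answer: -236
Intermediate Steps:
u(A, Q) = 1/(-40 + A) (u(A, Q) = 1/(31 + (A - 1*71)) = 1/(31 + (A - 71)) = 1/(31 + (-71 + A)) = 1/(-40 + A))
1/u(-196, -260) = 1/(1/(-40 - 196)) = 1/(1/(-236)) = 1/(-1/236) = -236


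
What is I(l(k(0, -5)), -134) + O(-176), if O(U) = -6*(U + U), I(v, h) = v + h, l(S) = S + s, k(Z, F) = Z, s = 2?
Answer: 1980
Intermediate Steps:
l(S) = 2 + S (l(S) = S + 2 = 2 + S)
I(v, h) = h + v
O(U) = -12*U
I(l(k(0, -5)), -134) + O(-176) = (-134 + (2 + 0)) - 12*(-176) = (-134 + 2) + 2112 = -132 + 2112 = 1980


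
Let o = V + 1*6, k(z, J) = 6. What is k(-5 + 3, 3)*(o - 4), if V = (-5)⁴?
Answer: 3762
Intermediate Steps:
V = 625
o = 631 (o = 625 + 1*6 = 625 + 6 = 631)
k(-5 + 3, 3)*(o - 4) = 6*(631 - 4) = 6*627 = 3762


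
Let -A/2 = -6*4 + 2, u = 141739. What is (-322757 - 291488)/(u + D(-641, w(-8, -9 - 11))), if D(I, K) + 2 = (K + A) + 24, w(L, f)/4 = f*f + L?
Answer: -614245/143373 ≈ -4.2842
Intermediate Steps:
A = 44 (A = -2*(-6*4 + 2) = -2*(-24 + 2) = -2*(-22) = 44)
w(L, f) = 4*L + 4*f**2 (w(L, f) = 4*(f*f + L) = 4*(f**2 + L) = 4*(L + f**2) = 4*L + 4*f**2)
D(I, K) = 66 + K (D(I, K) = -2 + ((K + 44) + 24) = -2 + ((44 + K) + 24) = -2 + (68 + K) = 66 + K)
(-322757 - 291488)/(u + D(-641, w(-8, -9 - 11))) = (-322757 - 291488)/(141739 + (66 + (4*(-8) + 4*(-9 - 11)**2))) = -614245/(141739 + (66 + (-32 + 4*(-20)**2))) = -614245/(141739 + (66 + (-32 + 4*400))) = -614245/(141739 + (66 + (-32 + 1600))) = -614245/(141739 + (66 + 1568)) = -614245/(141739 + 1634) = -614245/143373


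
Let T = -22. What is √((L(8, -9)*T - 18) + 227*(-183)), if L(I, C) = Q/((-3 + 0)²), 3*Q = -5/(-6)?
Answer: I*√3366334/9 ≈ 203.86*I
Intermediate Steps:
Q = 5/18 (Q = (-5/(-6))/3 = (-5*(-⅙))/3 = (⅓)*(⅚) = 5/18 ≈ 0.27778)
L(I, C) = 5/162 (L(I, C) = 5/(18*((-3 + 0)²)) = 5/(18*((-3)²)) = (5/18)/9 = (5/18)*(⅑) = 5/162)
√((L(8, -9)*T - 18) + 227*(-183)) = √(((5/162)*(-22) - 18) + 227*(-183)) = √((-55/81 - 18) - 41541) = √(-1513/81 - 41541) = √(-3366334/81) = I*√3366334/9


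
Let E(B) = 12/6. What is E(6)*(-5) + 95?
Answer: 85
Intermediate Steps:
E(B) = 2 (E(B) = 12*(⅙) = 2)
E(6)*(-5) + 95 = 2*(-5) + 95 = -10 + 95 = 85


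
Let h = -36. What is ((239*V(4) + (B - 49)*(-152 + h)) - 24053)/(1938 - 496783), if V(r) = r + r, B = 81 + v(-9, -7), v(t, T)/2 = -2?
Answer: 5481/98969 ≈ 0.055381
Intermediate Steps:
v(t, T) = -4 (v(t, T) = 2*(-2) = -4)
B = 77 (B = 81 - 4 = 77)
V(r) = 2*r
((239*V(4) + (B - 49)*(-152 + h)) - 24053)/(1938 - 496783) = ((239*(2*4) + (77 - 49)*(-152 - 36)) - 24053)/(1938 - 496783) = ((239*8 + 28*(-188)) - 24053)/(-494845) = ((1912 - 5264) - 24053)*(-1/494845) = (-3352 - 24053)*(-1/494845) = -27405*(-1/494845) = 5481/98969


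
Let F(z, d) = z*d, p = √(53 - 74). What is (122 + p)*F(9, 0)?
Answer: 0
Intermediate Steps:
p = I*√21 (p = √(-21) = I*√21 ≈ 4.5826*I)
F(z, d) = d*z
(122 + p)*F(9, 0) = (122 + I*√21)*(0*9) = (122 + I*√21)*0 = 0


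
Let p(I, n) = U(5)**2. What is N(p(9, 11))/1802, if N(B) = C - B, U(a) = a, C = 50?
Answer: 25/1802 ≈ 0.013873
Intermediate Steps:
p(I, n) = 25 (p(I, n) = 5**2 = 25)
N(B) = 50 - B
N(p(9, 11))/1802 = (50 - 1*25)/1802 = (50 - 25)*(1/1802) = 25*(1/1802) = 25/1802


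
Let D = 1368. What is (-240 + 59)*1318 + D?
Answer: -237190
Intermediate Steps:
(-240 + 59)*1318 + D = (-240 + 59)*1318 + 1368 = -181*1318 + 1368 = -238558 + 1368 = -237190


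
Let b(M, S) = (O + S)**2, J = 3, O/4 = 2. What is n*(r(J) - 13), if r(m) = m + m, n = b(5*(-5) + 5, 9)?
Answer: -2023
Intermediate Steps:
O = 8 (O = 4*2 = 8)
b(M, S) = (8 + S)**2
n = 289 (n = (8 + 9)**2 = 17**2 = 289)
r(m) = 2*m
n*(r(J) - 13) = 289*(2*3 - 13) = 289*(6 - 13) = 289*(-7) = -2023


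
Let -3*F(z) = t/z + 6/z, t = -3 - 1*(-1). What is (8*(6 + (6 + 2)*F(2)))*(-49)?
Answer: -784/3 ≈ -261.33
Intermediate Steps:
t = -2 (t = -3 + 1 = -2)
F(z) = -4/(3*z) (F(z) = -(-2/z + 6/z)/3 = -4/(3*z))
(8*(6 + (6 + 2)*F(2)))*(-49) = (8*(6 + (6 + 2)*(-4/3/2)))*(-49) = (8*(6 + 8*(-4/3*½)))*(-49) = (8*(6 + 8*(-⅔)))*(-49) = (8*(6 - 16/3))*(-49) = (8*(⅔))*(-49) = (16/3)*(-49) = -784/3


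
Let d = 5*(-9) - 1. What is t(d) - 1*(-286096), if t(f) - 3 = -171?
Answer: 285928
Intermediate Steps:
d = -46 (d = -45 - 1 = -46)
t(f) = -168 (t(f) = 3 - 171 = -168)
t(d) - 1*(-286096) = -168 - 1*(-286096) = -168 + 286096 = 285928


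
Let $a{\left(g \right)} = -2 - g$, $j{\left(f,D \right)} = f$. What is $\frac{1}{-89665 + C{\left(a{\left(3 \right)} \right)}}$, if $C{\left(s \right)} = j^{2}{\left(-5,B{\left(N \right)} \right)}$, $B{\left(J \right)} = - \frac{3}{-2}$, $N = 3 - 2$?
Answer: $- \frac{1}{89640} \approx -1.1156 \cdot 10^{-5}$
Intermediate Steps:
$N = 1$ ($N = 3 - 2 = 1$)
$B{\left(J \right)} = \frac{3}{2}$ ($B{\left(J \right)} = \left(-3\right) \left(- \frac{1}{2}\right) = \frac{3}{2}$)
$C{\left(s \right)} = 25$ ($C{\left(s \right)} = \left(-5\right)^{2} = 25$)
$\frac{1}{-89665 + C{\left(a{\left(3 \right)} \right)}} = \frac{1}{-89665 + 25} = \frac{1}{-89640} = - \frac{1}{89640}$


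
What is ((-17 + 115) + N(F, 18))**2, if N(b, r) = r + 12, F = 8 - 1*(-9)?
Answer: 16384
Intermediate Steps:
F = 17 (F = 8 + 9 = 17)
N(b, r) = 12 + r
((-17 + 115) + N(F, 18))**2 = ((-17 + 115) + (12 + 18))**2 = (98 + 30)**2 = 128**2 = 16384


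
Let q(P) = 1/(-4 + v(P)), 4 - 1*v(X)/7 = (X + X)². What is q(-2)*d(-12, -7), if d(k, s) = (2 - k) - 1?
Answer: -13/88 ≈ -0.14773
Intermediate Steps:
d(k, s) = 1 - k
v(X) = 28 - 28*X² (v(X) = 28 - 7*(X + X)² = 28 - 7*4*X² = 28 - 28*X²)
q(P) = 1/(24 - 28*P²) (q(P) = 1/(-4 + (28 - 28*P²)) = 1/(24 - 28*P²))
q(-2)*d(-12, -7) = (-1/(-24 + 28*(-2)²))*(1 - 1*(-12)) = (-1/(-24 + 28*4))*(1 + 12) = -1/(-24 + 112)*13 = -1/88*13 = -13/88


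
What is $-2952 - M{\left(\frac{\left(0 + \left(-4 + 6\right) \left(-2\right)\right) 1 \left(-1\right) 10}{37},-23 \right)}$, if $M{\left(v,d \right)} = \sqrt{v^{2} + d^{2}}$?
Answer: $-2952 - \frac{\sqrt{725801}}{37} \approx -2975.0$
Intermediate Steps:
$M{\left(v,d \right)} = \sqrt{d^{2} + v^{2}}$
$-2952 - M{\left(\frac{\left(0 + \left(-4 + 6\right) \left(-2\right)\right) 1 \left(-1\right) 10}{37},-23 \right)} = -2952 - \sqrt{\left(-23\right)^{2} + \left(\frac{\left(0 + \left(-4 + 6\right) \left(-2\right)\right) 1 \left(-1\right) 10}{37}\right)^{2}} = -2952 - \sqrt{529 + \left(\left(0 + 2 \left(-2\right)\right) \left(-1\right) 10 \cdot \frac{1}{37}\right)^{2}} = -2952 - \sqrt{529 + \left(\left(0 - 4\right) \left(-1\right) 10 \cdot \frac{1}{37}\right)^{2}} = -2952 - \sqrt{529 + \left(\left(-4\right) \left(-1\right) 10 \cdot \frac{1}{37}\right)^{2}} = -2952 - \sqrt{529 + \left(4 \cdot 10 \cdot \frac{1}{37}\right)^{2}} = -2952 - \sqrt{529 + \left(40 \cdot \frac{1}{37}\right)^{2}} = -2952 - \sqrt{529 + \left(\frac{40}{37}\right)^{2}} = -2952 - \sqrt{529 + \frac{1600}{1369}} = -2952 - \sqrt{\frac{725801}{1369}} = -2952 - \frac{\sqrt{725801}}{37}$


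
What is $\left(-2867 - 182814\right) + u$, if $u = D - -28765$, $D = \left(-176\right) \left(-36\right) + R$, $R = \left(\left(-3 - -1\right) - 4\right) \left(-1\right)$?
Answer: $-150574$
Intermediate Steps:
$R = 6$ ($R = \left(\left(-3 + 1\right) - 4\right) \left(-1\right) = \left(-2 - 4\right) \left(-1\right) = \left(-6\right) \left(-1\right) = 6$)
$D = 6342$ ($D = \left(-176\right) \left(-36\right) + 6 = 6336 + 6 = 6342$)
$u = 35107$ ($u = 6342 - -28765 = 6342 + \left(-235 + 29000\right) = 6342 + 28765 = 35107$)
$\left(-2867 - 182814\right) + u = \left(-2867 - 182814\right) + 35107 = -185681 + 35107 = -150574$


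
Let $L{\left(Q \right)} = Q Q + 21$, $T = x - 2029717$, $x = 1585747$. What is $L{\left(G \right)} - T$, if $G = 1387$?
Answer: $2367760$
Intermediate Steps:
$T = -443970$ ($T = 1585747 - 2029717 = -443970$)
$L{\left(Q \right)} = 21 + Q^{2}$ ($L{\left(Q \right)} = Q^{2} + 21 = 21 + Q^{2}$)
$L{\left(G \right)} - T = \left(21 + 1387^{2}\right) - -443970 = \left(21 + 1923769\right) + 443970 = 1923790 + 443970 = 2367760$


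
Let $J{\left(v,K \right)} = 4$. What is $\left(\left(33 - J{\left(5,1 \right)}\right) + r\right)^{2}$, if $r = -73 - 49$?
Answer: $8649$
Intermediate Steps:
$r = -122$ ($r = -73 - 49 = -122$)
$\left(\left(33 - J{\left(5,1 \right)}\right) + r\right)^{2} = \left(\left(33 - 4\right) - 122\right)^{2} = \left(29 - 122\right)^{2} = \left(-93\right)^{2} = 8649$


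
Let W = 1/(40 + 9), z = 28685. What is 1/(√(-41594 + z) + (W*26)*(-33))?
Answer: -1078/813607 - 2401*I*√12909/31730673 ≈ -0.001325 - 0.0085972*I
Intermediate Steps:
W = 1/49 ≈ 0.020408
1/(√(-41594 + z) + (W*26)*(-33)) = 1/(√(-41594 + 28685) + ((1/49)*26)*(-33)) = 1/(√(-12909) + (26/49)*(-33)) = 1/(I*√12909 - 858/49) = 1/(-858/49 + I*√12909)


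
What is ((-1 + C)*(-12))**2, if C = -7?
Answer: 9216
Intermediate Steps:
((-1 + C)*(-12))**2 = ((-1 - 7)*(-12))**2 = (-8*(-12))**2 = 96**2 = 9216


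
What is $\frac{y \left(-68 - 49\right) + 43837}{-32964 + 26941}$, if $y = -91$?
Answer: $- \frac{54484}{6023} \approx -9.046$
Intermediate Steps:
$\frac{y \left(-68 - 49\right) + 43837}{-32964 + 26941} = \frac{- 91 \left(-68 - 49\right) + 43837}{-32964 + 26941} = \frac{\left(-91\right) \left(-117\right) + 43837}{-6023} = \left(10647 + 43837\right) \left(- \frac{1}{6023}\right) = 54484 \left(- \frac{1}{6023}\right) = - \frac{54484}{6023}$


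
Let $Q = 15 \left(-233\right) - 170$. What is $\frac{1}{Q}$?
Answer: $- \frac{1}{3665} \approx -0.00027285$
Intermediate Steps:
$Q = -3665$ ($Q = -3495 - 170 = -3665$)
$\frac{1}{Q} = \frac{1}{-3665} = - \frac{1}{3665}$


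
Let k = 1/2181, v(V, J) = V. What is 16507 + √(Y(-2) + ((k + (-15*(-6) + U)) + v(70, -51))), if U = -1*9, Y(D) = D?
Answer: 16507 + √708759570/2181 ≈ 16519.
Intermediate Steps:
U = -9
k = 1/2181 ≈ 0.00045851
16507 + √(Y(-2) + ((k + (-15*(-6) + U)) + v(70, -51))) = 16507 + √(-2 + ((1/2181 + (-15*(-6) - 9)) + 70)) = 16507 + √(-2 + ((1/2181 + (90 - 9)) + 70)) = 16507 + √(-2 + ((1/2181 + 81) + 70)) = 16507 + √(-2 + (176662/2181 + 70)) = 16507 + √(-2 + 329332/2181) = 16507 + √(324970/2181) = 16507 + √708759570/2181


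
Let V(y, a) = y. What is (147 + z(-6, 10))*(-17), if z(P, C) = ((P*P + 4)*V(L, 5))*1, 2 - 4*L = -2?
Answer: -3179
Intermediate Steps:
L = 1 (L = 1/2 - 1/4*(-2) = 1/2 + 1/2 = 1)
z(P, C) = 4 + P**2 (z(P, C) = ((P*P + 4)*1)*1 = ((P**2 + 4)*1)*1 = ((4 + P**2)*1)*1 = (4 + P**2)*1 = 4 + P**2)
(147 + z(-6, 10))*(-17) = (147 + (4 + (-6)**2))*(-17) = (147 + (4 + 36))*(-17) = (147 + 40)*(-17) = 187*(-17) = -3179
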